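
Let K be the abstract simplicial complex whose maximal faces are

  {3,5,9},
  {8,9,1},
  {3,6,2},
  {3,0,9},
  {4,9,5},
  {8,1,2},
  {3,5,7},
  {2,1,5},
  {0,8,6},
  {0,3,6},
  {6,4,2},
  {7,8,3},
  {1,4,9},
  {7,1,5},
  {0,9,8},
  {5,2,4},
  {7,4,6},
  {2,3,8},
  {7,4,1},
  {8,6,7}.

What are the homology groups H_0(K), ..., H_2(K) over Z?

H_0 = Z,  H_1 = Z ⊕ Z/2Z,  H_2 = 0.

We work with the vertex ordering 0 < 1 < 2 < 3 < 4 < 5 < 6 < 7 < 8 < 9. The simplices of K, each written with vertices in increasing order, are:

  0-simplices (10): [0], [1], [2], [3], [4], [5], [6], [7], [8], [9]
  1-simplices (30): (30 of them)
  2-simplices (20): (20 of them)

giving chain groups C_0 ≅ Z^10, C_1 ≅ Z^30, C_2 ≅ Z^20.

∂_1: C_1 → C_0 maps an edge to its endpoints' difference, ∂[p,q] = q − p.
As a 10×30 matrix over Z this has rank 9, with invariant factors (1,1,1,1,1,1,1,1,1).

Boundary ∂_2: C_2 → C_1 sends each 2-simplex [p,q,r] to [q,r] − [p,r] + [p,q]. For instance
  ∂[1,8,9] = [8,9] − [1,9] + [1,8],
  ∂[1,4,9] = [4,9] − [1,9] + [1,4].
As a 30×20 matrix over Z this has rank 20, with invariant factors (1,1,1,1,1,1,1,1,1,1,1,1,1,1,1,1,1,1,1,2).

From H_k ≅ ker(∂_k) / im(∂_{k+1}) we obtain:

  H_0: rank C_0 − rank ∂_1 = 10 − 9 = 1, and the invariant factors of ∂_1 are all 1, so H_0 = Z.
  H_1: rank ker ∂_1 − rank ∂_2 = (30 − 9) − 20 = 1, and ∂_2 has invariant factor 2 > 1, so H_1 = Z ⊕ Z/2Z.
  H_2: rank ker ∂_2 − rank ∂_3 = (20 − 20) − 0 = 0, and there is no ∂_3, so H_2 = 0.

As a check, the Euler characteristic is 10 − 30 + 20 = 0, which agrees with 1 − 1 + 0 = 0.
(K is a triangulation of the Klein bottle.)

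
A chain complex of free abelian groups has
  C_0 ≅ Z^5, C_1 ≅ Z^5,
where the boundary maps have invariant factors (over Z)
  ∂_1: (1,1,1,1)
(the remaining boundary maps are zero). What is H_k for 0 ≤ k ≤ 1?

H_0 = Z,  H_1 = Z.

H_0: b_0 = 5 − 0 − 4 = 1; torsion from ∂_1 factors > 1: none. So H_0 = Z.
H_1: b_1 = 5 − 4 − 0 = 1; torsion from ∂_2 factors > 1: none. So H_1 = Z.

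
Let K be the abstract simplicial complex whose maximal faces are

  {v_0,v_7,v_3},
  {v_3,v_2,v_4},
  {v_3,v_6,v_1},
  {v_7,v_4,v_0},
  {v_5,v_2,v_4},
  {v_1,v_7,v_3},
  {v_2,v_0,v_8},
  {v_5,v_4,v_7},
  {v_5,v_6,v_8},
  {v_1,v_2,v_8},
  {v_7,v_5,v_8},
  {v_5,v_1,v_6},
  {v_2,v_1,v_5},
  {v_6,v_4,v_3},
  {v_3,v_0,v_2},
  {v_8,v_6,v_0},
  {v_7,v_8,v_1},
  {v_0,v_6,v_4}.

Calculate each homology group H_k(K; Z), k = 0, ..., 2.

Order the vertices as v_0 < v_1 < v_2 < v_3 < v_4 < v_5 < v_6 < v_7 < v_8. Listing each simplex with vertices in this order, K has dimension 2 with simplices:

  0-simplices (9): [v_0], [v_1], [v_2], [v_3], [v_4], [v_5], [v_6], [v_7], [v_8]
  1-simplices (27): (27 of them)
  2-simplices (18): (18 of them)

giving chain groups C_0 ≅ Z^9, C_1 ≅ Z^27, C_2 ≅ Z^18.

The boundary map ∂_1: C_1 → C_0 is given by ∂[p,q] = [q] − [p].
This gives a 9×27 integer matrix of rank 8; reducing to Smith normal form yields diagonal entries (1,1,1,1,1,1,1,1).

Boundary ∂_2: C_2 → C_1 maps a triangle to the signed sum of its edges. For instance
  ∂[v_0,v_4,v_6] = [v_4,v_6] − [v_0,v_6] + [v_0,v_4],
  ∂[v_5,v_7,v_8] = [v_7,v_8] − [v_5,v_8] + [v_5,v_7].
This gives a 27×18 integer matrix of rank 18; reducing to Smith normal form yields diagonal entries (1,1,1,1,1,1,1,1,1,1,1,1,1,1,1,1,1,2).

From H_k ≅ ker(∂_k) / im(∂_{k+1}) we obtain:

  H_0: rank C_0 − rank ∂_1 = 9 − 8 = 1, and the invariant factors of ∂_1 are all 1, so H_0 = Z.
  H_1: rank ker ∂_1 − rank ∂_2 = (27 − 8) − 18 = 1, and ∂_2 has invariant factor 2 > 1, so H_1 = Z ⊕ Z/2.
  H_2: rank ker ∂_2 − rank ∂_3 = (18 − 18) − 0 = 0, and there is no ∂_3, so H_2 = 0.

As a check, the Euler characteristic is 9 − 27 + 18 = 0, which agrees with 1 − 1 + 0 = 0.

H_0 ≅ Z,  H_1 ≅ Z ⊕ Z/2,  H_2 = 0.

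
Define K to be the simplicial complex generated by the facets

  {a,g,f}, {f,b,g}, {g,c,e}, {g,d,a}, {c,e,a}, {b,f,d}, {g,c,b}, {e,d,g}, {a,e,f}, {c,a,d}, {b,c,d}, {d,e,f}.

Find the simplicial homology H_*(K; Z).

We work with the vertex ordering a < b < c < d < e < f < g. The simplices of K, each written with vertices in increasing order, are:

  0-simplices (7): a, b, c, d, e, f, g
  1-simplices (18): ac, ad, ae, af, ag, bc, bd, bf, bg, cd, ce, cg, de, df, dg, ef, eg, fg
  2-simplices (12): acd, ace, adg, aef, afg, bcd, bcg, bdf, bfg, ceg, def, deg

Hence C_0 ≅ Z^7, C_1 ≅ Z^18, C_2 ≅ Z^12.

∂_1: C_1 → C_0 is given by ∂[p,q] = [q] − [p]. For instance
  ∂bf = f − b.
This gives a 7×18 integer matrix of rank 6; reducing to Smith normal form yields diagonal entries (1,1,1,1,1,1).

∂_2: C_2 → C_1 sends each 2-simplex [p,q,r] to [q,r] − [p,r] + [p,q]. For instance
  ∂acd = cd − ad + ac,
  ∂ace = ce − ae + ac.
The 18×12 boundary matrix has rank 12 and Smith normal form diag(1,1,1,1,1,1,1,1,1,1,1,2).

Computing H_k = (kernel of ∂_k) / (image of ∂_{k+1}):

  H_0: rank C_0 − rank ∂_1 = 7 − 6 = 1, and the invariant factors of ∂_1 are all 1, so H_0 = Z.
  H_1: rank ker ∂_1 − rank ∂_2 = (18 − 6) − 12 = 0, and ∂_2 has invariant factor 2 > 1, so H_1 = Z/2.
  H_2: rank ker ∂_2 − rank ∂_3 = (12 − 12) − 0 = 0, and there is no ∂_3, so H_2 = 0.

H_0 ≅ Z,  H_1 ≅ Z/2,  H_2 = 0.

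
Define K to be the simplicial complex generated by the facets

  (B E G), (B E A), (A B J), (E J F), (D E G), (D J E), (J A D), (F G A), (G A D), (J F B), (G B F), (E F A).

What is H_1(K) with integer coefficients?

Take the total order A < B < D < E < F < G < J on the vertex set. Then K (dimension 2) consists of the simplices:

  0-simplices (7): A, B, D, E, F, G, J
  1-simplices (18): AB, AD, AE, AF, AG, AJ, BE, BF, BG, BJ, DE, DG, DJ, EF, EG, EJ, FG, FJ
  2-simplices (12): ABE, ABJ, ADG, ADJ, AEF, AFG, BEG, BFG, BFJ, DEG, DEJ, EFJ

so the chain groups are C_0 ≅ Z^7, C_1 ≅ Z^18, C_2 ≅ Z^12.

Boundary ∂_1: C_1 → C_0 maps an edge to its endpoints' difference, ∂[p,q] = q − p.
As a 7×18 matrix over Z this has rank 6, with invariant factors (1,1,1,1,1,1).

The boundary map ∂_2: C_2 → C_1 sends each 2-simplex [p,q,r] to [q,r] − [p,r] + [p,q]. For instance
  ∂ABJ = BJ − AJ + AB,
  ∂AEF = EF − AF + AE.
As a 18×12 matrix over Z this has rank 12, with invariant factors (1,1,1,1,1,1,1,1,1,1,1,2).

Now H_k = ker ∂_k / im ∂_{k+1}, so:

  H_1: rank ker ∂_1 − rank ∂_2 = (18 − 6) − 12 = 0, and ∂_2 has invariant factor 2 > 1, so H_1 ≅ Z/2.

H_1 ≅ Z/2.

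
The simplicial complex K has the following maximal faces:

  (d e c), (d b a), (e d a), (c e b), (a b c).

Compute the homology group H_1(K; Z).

Order the vertices as a < b < c < d < e. Listing each simplex with vertices in this order, K has dimension 2 with simplices:

  0-simplices (5): a, b, c, d, e
  1-simplices (10): ab, ac, ad, ae, bc, bd, be, cd, ce, de
  2-simplices (5): abc, abd, ade, bce, cde

giving chain groups C_0 ≅ Z^5, C_1 ≅ Z^10, C_2 ≅ Z^5.

∂_1: C_1 → C_0 is given by ∂[p,q] = [q] − [p].
The resulting 5×10 matrix has rank 4, and its Smith normal form has invariant factors (1,1,1,1).

Boundary ∂_2: C_2 → C_1 maps a triangle to the signed sum of its edges. For instance
  ∂ade = de − ae + ad,
  ∂cde = de − ce + cd.
As a 10×5 matrix over Z this has rank 5, with invariant factors (1,1,1,1,1).

Now H_k = ker ∂_k / im ∂_{k+1}, so:

  H_1: rank ker ∂_1 − rank ∂_2 = (10 − 4) − 5 = 1, and the invariant factors of ∂_2 are all 1, so H_1 = Z.

(K is a triangulation of the Möbius band.)

H_1 = Z.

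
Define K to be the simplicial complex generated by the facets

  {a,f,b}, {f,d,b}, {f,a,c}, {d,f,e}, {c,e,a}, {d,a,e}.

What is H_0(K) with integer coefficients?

We work with the vertex ordering a < b < c < d < e < f. The simplices of K, each written with vertices in increasing order, are:

  0-simplices (6): a, b, c, d, e, f
  1-simplices (12): ab, ac, ad, ae, af, bd, bf, ce, cf, de, df, ef
  2-simplices (6): abf, ace, acf, ade, bdf, def

so the chain groups are C_0 ≅ Z^6, C_1 ≅ Z^12, C_2 ≅ Z^6.

∂_1: C_1 → C_0 is given by ∂[p,q] = [q] − [p]. For instance
  ∂df = f − d.
The 6×12 boundary matrix has rank 5 and Smith normal form diag(1,1,1,1,1).

Boundary ∂_2: C_2 → C_1 maps a triangle to the signed sum of its edges. For instance
  ∂ade = de − ae + ad,
  ∂abf = bf − af + ab.
This gives a 12×6 integer matrix of rank 6; reducing to Smith normal form yields diagonal entries (1,1,1,1,1,1).

Computing H_k = (kernel of ∂_k) / (image of ∂_{k+1}):

  H_0: rank C_0 − rank ∂_1 = 6 − 5 = 1, and the invariant factors of ∂_1 are all 1, so H_0 = Z.

H_0 ≅ Z.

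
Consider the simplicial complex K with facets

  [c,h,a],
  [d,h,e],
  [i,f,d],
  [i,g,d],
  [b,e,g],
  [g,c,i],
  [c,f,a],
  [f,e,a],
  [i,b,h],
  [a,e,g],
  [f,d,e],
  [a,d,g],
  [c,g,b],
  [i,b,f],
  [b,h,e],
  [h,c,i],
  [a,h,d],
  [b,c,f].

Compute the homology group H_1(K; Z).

H_1 ≅ Z ⊕ Z/2.

Order the vertices as a < b < c < d < e < f < g < h < i. Listing each simplex with vertices in this order, K has dimension 2 with simplices:

  0-simplices (9): a, b, c, d, e, f, g, h, i
  1-simplices (27): ac, ad, ae, af, ag, ah, bc, be, bf, bg, bh, bi, cf, cg, ch, ci, de, df, dg, dh, di, ef, eg, eh, fi, gi, hi
  2-simplices (18): acf, ach, adg, adh, aef, aeg, bcf, bcg, beg, beh, bfi, bhi, cgi, chi, def, deh, dfi, dgi

Hence C_0 ≅ Z^9, C_1 ≅ Z^27, C_2 ≅ Z^18.

The boundary map ∂_1: C_1 → C_0 sends each edge [p,q] (with p < q) to q − p. For instance
  ∂eh = h − e.
The resulting 9×27 matrix has rank 8, and its Smith normal form has invariant factors (1,1,1,1,1,1,1,1).

Boundary ∂_2: C_2 → C_1 sends each 2-simplex [p,q,r] to [q,r] − [p,r] + [p,q]. For instance
  ∂acf = cf − af + ac,
  ∂bfi = fi − bi + bf.
This gives a 27×18 integer matrix of rank 18; reducing to Smith normal form yields diagonal entries (1,1,1,1,1,1,1,1,1,1,1,1,1,1,1,1,1,2).

Computing H_k = (kernel of ∂_k) / (image of ∂_{k+1}):

  H_1: rank ker ∂_1 − rank ∂_2 = (27 − 8) − 18 = 1, and ∂_2 has invariant factor 2 > 1, so H_1 ≅ Z ⊕ Z/2.

(K is a triangulation of the Klein bottle.)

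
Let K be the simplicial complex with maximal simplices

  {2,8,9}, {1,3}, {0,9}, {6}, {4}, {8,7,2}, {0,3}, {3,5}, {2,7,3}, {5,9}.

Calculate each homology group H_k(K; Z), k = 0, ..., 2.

H_0 ≅ Z^3,  H_1 ≅ Z^2,  H_2 = 0.

Take the total order 0 < 1 < 2 < 3 < 4 < 5 < 6 < 7 < 8 < 9 on the vertex set. Then K (dimension 2) consists of the simplices:

  0-simplices (10): [0], [1], [2], [3], [4], [5], [6], [7], [8], [9]
  1-simplices (12): [0,3], [0,9], [1,3], [2,3], [2,7], [2,8], [2,9], [3,5], [3,7], [5,9], [7,8], [8,9]
  2-simplices (3): [2,3,7], [2,7,8], [2,8,9]

giving chain groups C_0 ≅ Z^10, C_1 ≅ Z^12, C_2 ≅ Z^3.

Boundary ∂_1: C_1 → C_0 maps an edge to its endpoints' difference, ∂[p,q] = q − p. For instance
  ∂[2,9] = [9] − [2].
The resulting 10×12 matrix has rank 7, and its Smith normal form has invariant factors (1,1,1,1,1,1,1).

The boundary map ∂_2: C_2 → C_1 sends each 2-simplex [p,q,r] to [q,r] − [p,r] + [p,q]. For instance
  ∂[2,7,8] = [7,8] − [2,8] + [2,7],
  ∂[2,8,9] = [8,9] − [2,9] + [2,8].
The 12×3 boundary matrix has rank 3 and Smith normal form diag(1,1,1).

Now H_k = ker ∂_k / im ∂_{k+1}, so:

  H_0: rank C_0 − rank ∂_1 = 10 − 7 = 3, and the invariant factors of ∂_1 are all 1, so H_0 ≅ Z^3.
  H_1: rank ker ∂_1 − rank ∂_2 = (12 − 7) − 3 = 2, and the invariant factors of ∂_2 are all 1, so H_1 ≅ Z^2.
  H_2: rank ker ∂_2 − rank ∂_3 = (3 − 3) − 0 = 0, and there is no ∂_3, so H_2 ≅ 0.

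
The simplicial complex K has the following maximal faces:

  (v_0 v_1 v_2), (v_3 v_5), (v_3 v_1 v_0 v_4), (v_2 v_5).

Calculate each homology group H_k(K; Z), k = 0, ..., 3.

Take the total order v_0 < v_1 < v_2 < v_3 < v_4 < v_5 on the vertex set. Then K (dimension 3) consists of the simplices:

  0-simplices (6): [v_0], [v_1], [v_2], [v_3], [v_4], [v_5]
  1-simplices (10): [v_0,v_1], [v_0,v_2], [v_0,v_3], [v_0,v_4], [v_1,v_2], [v_1,v_3], [v_1,v_4], [v_2,v_5], [v_3,v_4], [v_3,v_5]
  2-simplices (5): [v_0,v_1,v_2], [v_0,v_1,v_3], [v_0,v_1,v_4], [v_0,v_3,v_4], [v_1,v_3,v_4]
  3-simplices (1): [v_0,v_1,v_3,v_4]

so the chain groups are C_0 ≅ Z^6, C_1 ≅ Z^10, C_2 ≅ Z^5, C_3 ≅ Z^1.

Boundary ∂_1: C_1 → C_0 is given by ∂[p,q] = [q] − [p]. For instance
  ∂[v_0,v_3] = [v_3] − [v_0].
The 6×10 boundary matrix has rank 5 and Smith normal form diag(1,1,1,1,1).

The boundary map ∂_2: C_2 → C_1 acts by ∂[p,q,r] = [q,r] − [p,r] + [p,q]. For instance
  ∂[v_0,v_1,v_2] = [v_1,v_2] − [v_0,v_2] + [v_0,v_1],
  ∂[v_0,v_1,v_4] = [v_1,v_4] − [v_0,v_4] + [v_0,v_1].
This gives a 10×5 integer matrix of rank 4; reducing to Smith normal form yields diagonal entries (1,1,1,1).

∂_3: C_3 → C_2 sends each 3-simplex σ to the alternating sum Σ_i (−1)^i (σ with its i-th vertex removed). For instance
  ∂[v_0,v_1,v_3,v_4] = [v_1,v_3,v_4] − [v_0,v_3,v_4] + [v_0,v_1,v_4] − [v_0,v_1,v_3].
As a 5×1 matrix over Z this has rank 1, with invariant factors (1).

From H_k ≅ ker(∂_k) / im(∂_{k+1}) we obtain:

  H_0: rank C_0 − rank ∂_1 = 6 − 5 = 1, and the invariant factors of ∂_1 are all 1, so H_0 ≅ Z.
  H_1: rank ker ∂_1 − rank ∂_2 = (10 − 5) − 4 = 1, and the invariant factors of ∂_2 are all 1, so H_1 ≅ Z.
  H_2: rank ker ∂_2 − rank ∂_3 = (5 − 4) − 1 = 0, and the invariant factors of ∂_3 are all 1, so H_2 ≅ 0.
  H_3: rank ker ∂_3 − rank ∂_4 = (1 − 1) − 0 = 0, and there is no ∂_4, so H_3 ≅ 0.

H_0 = Z,  H_1 = Z,  H_2 = 0,  H_3 = 0.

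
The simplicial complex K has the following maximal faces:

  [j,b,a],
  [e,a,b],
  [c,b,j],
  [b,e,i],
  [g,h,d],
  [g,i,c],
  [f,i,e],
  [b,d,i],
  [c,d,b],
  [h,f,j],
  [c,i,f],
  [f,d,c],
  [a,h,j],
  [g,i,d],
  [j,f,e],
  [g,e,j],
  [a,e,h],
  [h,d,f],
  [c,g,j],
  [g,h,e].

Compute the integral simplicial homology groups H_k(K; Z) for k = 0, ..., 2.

H_0 = Z,  H_1 = Z × Z/2,  H_2 = 0.

Take the total order a < b < c < d < e < f < g < h < i < j on the vertex set. Then K (dimension 2) consists of the simplices:

  0-simplices (10): a, b, c, d, e, f, g, h, i, j
  1-simplices (30): ab, ae, ah, aj, bc, bd, be, bi, bj, cd, cf, cg, ci, cj, df, dg, dh, di, ef, eg, eh, ei, ej, fh, fi, fj, gh, gi, gj, hj
  2-simplices (20): abe, abj, aeh, ahj, bcd, bcj, bdi, bei, cdf, cfi, cgi, cgj, dfh, dgh, dgi, efi, efj, egh, egj, fhj

so the chain groups are C_0 ≅ Z^10, C_1 ≅ Z^30, C_2 ≅ Z^20.

The boundary map ∂_1: C_1 → C_0 is given by ∂[p,q] = [q] − [p]. For instance
  ∂dh = h − d.
The resulting 10×30 matrix has rank 9, and its Smith normal form has invariant factors (1,1,1,1,1,1,1,1,1).

∂_2: C_2 → C_1 maps a triangle to the signed sum of its edges. For instance
  ∂egj = gj − ej + eg,
  ∂bdi = di − bi + bd.
The resulting 30×20 matrix has rank 20, and its Smith normal form has invariant factors (1,1,1,1,1,1,1,1,1,1,1,1,1,1,1,1,1,1,1,2).

From H_k ≅ ker(∂_k) / im(∂_{k+1}) we obtain:

  H_0: rank C_0 − rank ∂_1 = 10 − 9 = 1, and the invariant factors of ∂_1 are all 1, so H_0 = Z.
  H_1: rank ker ∂_1 − rank ∂_2 = (30 − 9) − 20 = 1, and ∂_2 has invariant factor 2 > 1, so H_1 = Z × Z/2.
  H_2: rank ker ∂_2 − rank ∂_3 = (20 − 20) − 0 = 0, and there is no ∂_3, so H_2 = 0.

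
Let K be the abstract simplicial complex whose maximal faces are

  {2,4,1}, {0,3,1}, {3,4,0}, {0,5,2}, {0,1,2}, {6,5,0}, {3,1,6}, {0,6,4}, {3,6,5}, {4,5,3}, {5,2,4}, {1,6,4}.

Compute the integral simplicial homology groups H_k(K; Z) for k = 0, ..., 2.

We work with the vertex ordering 0 < 1 < 2 < 3 < 4 < 5 < 6. The simplices of K, each written with vertices in increasing order, are:

  0-simplices (7): [0], [1], [2], [3], [4], [5], [6]
  1-simplices (18): [0,1], [0,2], [0,3], [0,4], [0,5], [0,6], [1,2], [1,3], [1,4], [1,6], [2,4], [2,5], [3,4], [3,5], [3,6], [4,5], [4,6], [5,6]
  2-simplices (12): [0,1,2], [0,1,3], [0,2,5], [0,3,4], [0,4,6], [0,5,6], [1,2,4], [1,3,6], [1,4,6], [2,4,5], [3,4,5], [3,5,6]

so the chain groups are C_0 ≅ Z^7, C_1 ≅ Z^18, C_2 ≅ Z^12.

The boundary map ∂_1: C_1 → C_0 maps an edge to its endpoints' difference, ∂[p,q] = q − p. For instance
  ∂[3,4] = [4] − [3].
The 7×18 boundary matrix has rank 6 and Smith normal form diag(1,1,1,1,1,1).

Boundary ∂_2: C_2 → C_1 maps a triangle to the signed sum of its edges. For instance
  ∂[0,1,2] = [1,2] − [0,2] + [0,1],
  ∂[0,5,6] = [5,6] − [0,6] + [0,5].
As a 18×12 matrix over Z this has rank 12, with invariant factors (1,1,1,1,1,1,1,1,1,1,1,2).

From H_k ≅ ker(∂_k) / im(∂_{k+1}) we obtain:

  H_0: rank C_0 − rank ∂_1 = 7 − 6 = 1, and the invariant factors of ∂_1 are all 1, so H_0 ≅ Z.
  H_1: rank ker ∂_1 − rank ∂_2 = (18 − 6) − 12 = 0, and ∂_2 has invariant factor 2 > 1, so H_1 ≅ Z/2Z.
  H_2: rank ker ∂_2 − rank ∂_3 = (12 − 12) − 0 = 0, and there is no ∂_3, so H_2 ≅ 0.

As a check, the Euler characteristic is 7 − 18 + 12 = 1, which agrees with 1 − 0 + 0 = 1.

H_0 = Z,  H_1 = Z/2Z,  H_2 = 0.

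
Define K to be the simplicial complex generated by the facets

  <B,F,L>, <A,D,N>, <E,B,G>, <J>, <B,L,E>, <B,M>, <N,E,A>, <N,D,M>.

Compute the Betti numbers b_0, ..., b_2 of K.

Fix the vertex order A < B < D < E < F < G < J < L < M < N and write every simplex with vertices in increasing order. Then dim K = 2 and the simplices of K are:

  0-simplices (10): A, B, D, E, F, G, J, L, M, N
  1-simplices (15): AD, AE, AN, BE, BF, BG, BL, BM, DM, DN, EG, EL, EN, FL, MN
  2-simplices (6): ADN, AEN, BEG, BEL, BFL, DMN

giving chain groups C_0 ≅ Z^10, C_1 ≅ Z^15, C_2 ≅ Z^6.

The boundary map ∂_1: C_1 → C_0 is given by ∂[p,q] = [q] − [p]. For instance
  ∂BF = F − B.
The resulting 10×15 matrix has rank 8, and its Smith normal form has invariant factors (1,1,1,1,1,1,1,1).

The boundary map ∂_2: C_2 → C_1 sends each 2-simplex [p,q,r] to [q,r] − [p,r] + [p,q]. For instance
  ∂BFL = FL − BL + BF,
  ∂BEL = EL − BL + BE.
The resulting 15×6 matrix has rank 6, and its Smith normal form has invariant factors (1,1,1,1,1,1).

Now H_k = ker ∂_k / im ∂_{k+1}, so:

  H_0: rank C_0 − rank ∂_1 = 10 − 8 = 2, and the invariant factors of ∂_1 are all 1, so H_0 ≅ Z^2.
  H_1: rank ker ∂_1 − rank ∂_2 = (15 − 8) − 6 = 1, and the invariant factors of ∂_2 are all 1, so H_1 ≅ Z.
  H_2: rank ker ∂_2 − rank ∂_3 = (6 − 6) − 0 = 0, and there is no ∂_3, so H_2 ≅ 0.

As a check, the Euler characteristic is 10 − 15 + 6 = 1, which agrees with 2 − 1 + 0 = 1.

Hence the Betti numbers are b_0 = 2, b_1 = 1, b_2 = 0.

b_0 = 2, b_1 = 1, b_2 = 0.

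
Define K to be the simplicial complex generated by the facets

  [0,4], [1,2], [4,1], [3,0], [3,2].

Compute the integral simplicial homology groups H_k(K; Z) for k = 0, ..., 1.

H_0 ≅ Z,  H_1 ≅ Z.

Order the vertices as 0 < 1 < 2 < 3 < 4. Listing each simplex with vertices in this order, K has dimension 1 with simplices:

  0-simplices (5): [0], [1], [2], [3], [4]
  1-simplices (5): [0,3], [0,4], [1,2], [1,4], [2,3]

Hence C_0 ≅ Z^5, C_1 ≅ Z^5.

Boundary ∂_1: C_1 → C_0 maps an edge to its endpoints' difference, ∂[p,q] = q − p. For instance
  ∂[0,4] = [4] − [0].
This gives a 5×5 integer matrix of rank 4; reducing to Smith normal form yields diagonal entries (1,1,1,1).

Computing H_k = (kernel of ∂_k) / (image of ∂_{k+1}):

  H_0: rank C_0 − rank ∂_1 = 5 − 4 = 1, and the invariant factors of ∂_1 are all 1, so H_0 ≅ Z.
  H_1: rank ker ∂_1 − rank ∂_2 = (5 − 4) − 0 = 1, and there is no ∂_2, so H_1 ≅ Z.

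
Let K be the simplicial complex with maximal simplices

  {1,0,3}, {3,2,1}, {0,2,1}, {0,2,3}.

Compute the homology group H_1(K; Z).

H_1 = 0.

We work with the vertex ordering 0 < 1 < 2 < 3. The simplices of K, each written with vertices in increasing order, are:

  0-simplices (4): [0], [1], [2], [3]
  1-simplices (6): [0,1], [0,2], [0,3], [1,2], [1,3], [2,3]
  2-simplices (4): [0,1,2], [0,1,3], [0,2,3], [1,2,3]

so the chain groups are C_0 ≅ Z^4, C_1 ≅ Z^6, C_2 ≅ Z^4.

The boundary map ∂_1: C_1 → C_0 maps an edge to its endpoints' difference, ∂[p,q] = q − p. For instance
  ∂[0,1] = [1] − [0].
The resulting 4×6 matrix has rank 3, and its Smith normal form has invariant factors (1,1,1).

The boundary map ∂_2: C_2 → C_1 acts by ∂[p,q,r] = [q,r] − [p,r] + [p,q]. For instance
  ∂[0,1,2] = [1,2] − [0,2] + [0,1],
  ∂[1,2,3] = [2,3] − [1,3] + [1,2].
The resulting 6×4 matrix has rank 3, and its Smith normal form has invariant factors (1,1,1).

From H_k ≅ ker(∂_k) / im(∂_{k+1}) we obtain:

  H_1: rank ker ∂_1 − rank ∂_2 = (6 − 3) − 3 = 0, and the invariant factors of ∂_2 are all 1, so H_1 = 0.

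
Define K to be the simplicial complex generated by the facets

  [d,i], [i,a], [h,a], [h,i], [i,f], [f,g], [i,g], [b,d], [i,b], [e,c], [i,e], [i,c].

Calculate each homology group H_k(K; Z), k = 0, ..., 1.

H_0 = Z,  H_1 = Z^4.

We work with the vertex ordering a < b < c < d < e < f < g < h < i. The simplices of K, each written with vertices in increasing order, are:

  0-simplices (9): a, b, c, d, e, f, g, h, i
  1-simplices (12): ah, ai, bd, bi, ce, ci, di, ei, fg, fi, gi, hi

giving chain groups C_0 ≅ Z^9, C_1 ≅ Z^12.

The boundary map ∂_1: C_1 → C_0 maps an edge to its endpoints' difference, ∂[p,q] = q − p. For instance
  ∂ei = i − e.
As a 9×12 matrix over Z this has rank 8, with invariant factors (1,1,1,1,1,1,1,1).

Reading off H_k = ker ∂_k / im ∂_{k+1}:

  H_0: rank C_0 − rank ∂_1 = 9 − 8 = 1, and the invariant factors of ∂_1 are all 1, so H_0 ≅ Z.
  H_1: rank ker ∂_1 − rank ∂_2 = (12 − 8) − 0 = 4, and there is no ∂_2, so H_1 ≅ Z^4.

(K is a triangulation of a wedge of 4 circles.)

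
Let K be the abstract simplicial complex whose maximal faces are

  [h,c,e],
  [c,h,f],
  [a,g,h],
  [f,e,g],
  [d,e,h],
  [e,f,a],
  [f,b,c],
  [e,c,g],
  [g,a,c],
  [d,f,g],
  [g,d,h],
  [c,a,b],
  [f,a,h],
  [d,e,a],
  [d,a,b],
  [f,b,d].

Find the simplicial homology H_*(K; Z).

H_0 ≅ Z,  H_1 ≅ Z^2,  H_2 ≅ Z.

Fix the vertex order a < b < c < d < e < f < g < h and write every simplex with vertices in increasing order. Then dim K = 2 and the simplices of K are:

  0-simplices (8): a, b, c, d, e, f, g, h
  1-simplices (24): ab, ac, ad, ae, af, ag, ah, bc, bd, bf, ce, cf, cg, ch, de, df, dg, dh, ef, eg, eh, fg, fh, gh
  2-simplices (16): abc, abd, acg, ade, aef, afh, agh, bcf, bdf, ceg, ceh, cfh, deh, dfg, dgh, efg

so the chain groups are C_0 ≅ Z^8, C_1 ≅ Z^24, C_2 ≅ Z^16.

Boundary ∂_1: C_1 → C_0 maps an edge to its endpoints' difference, ∂[p,q] = q − p.
The 8×24 boundary matrix has rank 7 and Smith normal form diag(1,1,1,1,1,1,1).

∂_2: C_2 → C_1 maps a triangle to the signed sum of its edges. For instance
  ∂abd = bd − ad + ab,
  ∂ade = de − ae + ad.
As a 24×16 matrix over Z this has rank 15, with invariant factors (1,1,1,1,1,1,1,1,1,1,1,1,1,1,1).

Computing H_k = (kernel of ∂_k) / (image of ∂_{k+1}):

  H_0: rank C_0 − rank ∂_1 = 8 − 7 = 1, and the invariant factors of ∂_1 are all 1, so H_0 = Z.
  H_1: rank ker ∂_1 − rank ∂_2 = (24 − 7) − 15 = 2, and the invariant factors of ∂_2 are all 1, so H_1 = Z^2.
  H_2: rank ker ∂_2 − rank ∂_3 = (16 − 15) − 0 = 1, and there is no ∂_3, so H_2 = Z.

As a check, the Euler characteristic is 8 − 24 + 16 = 0, which agrees with 1 − 2 + 1 = 0.
(K is a triangulation of the torus T^2.)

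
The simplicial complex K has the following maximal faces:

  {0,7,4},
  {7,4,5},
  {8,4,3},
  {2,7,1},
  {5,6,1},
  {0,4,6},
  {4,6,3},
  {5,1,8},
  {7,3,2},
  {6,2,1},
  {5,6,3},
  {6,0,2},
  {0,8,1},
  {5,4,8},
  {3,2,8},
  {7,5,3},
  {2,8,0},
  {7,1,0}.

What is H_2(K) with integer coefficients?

Take the total order 0 < 1 < 2 < 3 < 4 < 5 < 6 < 7 < 8 on the vertex set. Then K (dimension 2) consists of the simplices:

  0-simplices (9): [0], [1], [2], [3], [4], [5], [6], [7], [8]
  1-simplices (27): (27 of them)
  2-simplices (18): [0,1,7], [0,1,8], [0,2,6], [0,2,8], [0,4,6], [0,4,7], [1,2,6], [1,2,7], [1,5,6], [1,5,8], [2,3,7], [2,3,8], [3,4,6], [3,4,8], [3,5,6], [3,5,7], [4,5,7], [4,5,8]

so the chain groups are C_0 ≅ Z^9, C_1 ≅ Z^27, C_2 ≅ Z^18.

Boundary ∂_1: C_1 → C_0 sends each edge [p,q] (with p < q) to q − p. For instance
  ∂[0,6] = [6] − [0].
The 9×27 boundary matrix has rank 8 and Smith normal form diag(1,1,1,1,1,1,1,1).

Boundary ∂_2: C_2 → C_1 maps a triangle to the signed sum of its edges. For instance
  ∂[3,4,8] = [4,8] − [3,8] + [3,4],
  ∂[0,1,7] = [1,7] − [0,7] + [0,1].
As a 27×18 matrix over Z this has rank 18, with invariant factors (1,1,1,1,1,1,1,1,1,1,1,1,1,1,1,1,1,2).

Now H_k = ker ∂_k / im ∂_{k+1}, so:

  H_2: rank ker ∂_2 − rank ∂_3 = (18 − 18) − 0 = 0, and there is no ∂_3, so H_2 ≅ 0.

(K is a triangulation of the Klein bottle.)

H_2 = 0.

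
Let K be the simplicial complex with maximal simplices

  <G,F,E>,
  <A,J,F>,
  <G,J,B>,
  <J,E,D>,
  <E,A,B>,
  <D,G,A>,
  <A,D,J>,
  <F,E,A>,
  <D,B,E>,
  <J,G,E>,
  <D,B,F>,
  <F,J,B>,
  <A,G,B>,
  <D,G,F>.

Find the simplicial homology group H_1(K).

H_1 ≅ Z^2.

We work with the vertex ordering A < B < D < E < F < G < J. The simplices of K, each written with vertices in increasing order, are:

  0-simplices (7): A, B, D, E, F, G, J
  1-simplices (21): AB, AD, AE, AF, AG, AJ, BD, BE, BF, BG, BJ, DE, DF, DG, DJ, EF, EG, EJ, FG, FJ, GJ
  2-simplices (14): ABE, ABG, ADG, ADJ, AEF, AFJ, BDE, BDF, BFJ, BGJ, DEJ, DFG, EFG, EGJ

Hence C_0 ≅ Z^7, C_1 ≅ Z^21, C_2 ≅ Z^14.

The boundary map ∂_1: C_1 → C_0 is given by ∂[p,q] = [q] − [p]. For instance
  ∂AJ = J − A.
The 7×21 boundary matrix has rank 6 and Smith normal form diag(1,1,1,1,1,1).

The boundary map ∂_2: C_2 → C_1 acts by ∂[p,q,r] = [q,r] − [p,r] + [p,q]. For instance
  ∂EFG = FG − EG + EF,
  ∂AFJ = FJ − AJ + AF.
As a 21×14 matrix over Z this has rank 13, with invariant factors (1,1,1,1,1,1,1,1,1,1,1,1,1).

Computing H_k = (kernel of ∂_k) / (image of ∂_{k+1}):

  H_1: rank ker ∂_1 − rank ∂_2 = (21 − 6) − 13 = 2, and the invariant factors of ∂_2 are all 1, so H_1 = Z^2.

(K is a triangulation of the torus T^2.)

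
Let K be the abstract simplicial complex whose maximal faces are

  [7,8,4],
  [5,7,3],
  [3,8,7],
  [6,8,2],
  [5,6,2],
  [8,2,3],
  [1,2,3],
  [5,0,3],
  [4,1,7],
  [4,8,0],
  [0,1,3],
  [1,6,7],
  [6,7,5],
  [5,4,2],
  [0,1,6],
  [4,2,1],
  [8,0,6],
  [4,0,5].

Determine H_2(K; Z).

H_2 = Z.

Order the vertices as 0 < 1 < 2 < 3 < 4 < 5 < 6 < 7 < 8. Listing each simplex with vertices in this order, K has dimension 2 with simplices:

  0-simplices (9): [0], [1], [2], [3], [4], [5], [6], [7], [8]
  1-simplices (27): (27 of them)
  2-simplices (18): [0,1,3], [0,1,6], [0,3,5], [0,4,5], [0,4,8], [0,6,8], [1,2,3], [1,2,4], [1,4,7], [1,6,7], [2,3,8], [2,4,5], [2,5,6], [2,6,8], [3,5,7], [3,7,8], [4,7,8], [5,6,7]

so the chain groups are C_0 ≅ Z^9, C_1 ≅ Z^27, C_2 ≅ Z^18.

∂_1: C_1 → C_0 sends each edge [p,q] (with p < q) to q − p.
As a 9×27 matrix over Z this has rank 8, with invariant factors (1,1,1,1,1,1,1,1).

Boundary ∂_2: C_2 → C_1 sends each 2-simplex [p,q,r] to [q,r] − [p,r] + [p,q]. For instance
  ∂[3,5,7] = [5,7] − [3,7] + [3,5],
  ∂[0,4,8] = [4,8] − [0,8] + [0,4].
The resulting 27×18 matrix has rank 17, and its Smith normal form has invariant factors (1,1,1,1,1,1,1,1,1,1,1,1,1,1,1,1,1).

Reading off H_k = ker ∂_k / im ∂_{k+1}:

  H_2: rank ker ∂_2 − rank ∂_3 = (18 − 17) − 0 = 1, and there is no ∂_3, so H_2 = Z.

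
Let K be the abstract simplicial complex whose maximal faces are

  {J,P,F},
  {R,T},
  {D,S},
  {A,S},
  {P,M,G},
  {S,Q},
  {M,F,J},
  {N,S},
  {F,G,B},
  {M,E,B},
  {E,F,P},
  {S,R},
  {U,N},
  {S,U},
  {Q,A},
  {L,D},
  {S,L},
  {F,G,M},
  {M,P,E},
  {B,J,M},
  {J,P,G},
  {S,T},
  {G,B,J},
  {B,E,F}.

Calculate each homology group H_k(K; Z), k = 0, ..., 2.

H_0 ≅ Z^2,  H_1 ≅ Z^4 ⊕ Z/2,  H_2 = 0.

Order the vertices as A < B < D < E < F < G < J < L < M < N < P < Q < R < S < T < U. Listing each simplex with vertices in this order, K has dimension 2 with simplices:

  0-simplices (16): A, B, D, E, F, G, J, L, M, N, P, Q, R, S, T, U
  1-simplices (30): AQ, AS, BE, BF, BG, BJ, BM, DL, DS, EF, EM, EP, FG, FJ, FM, FP, GJ, GM, GP, JM, JP, LS, MP, NS, NU, QS, RS, RT, ST, SU
  2-simplices (12): BEF, BEM, BFG, BGJ, BJM, EFP, EMP, FGM, FJM, FJP, GJP, GMP

so the chain groups are C_0 ≅ Z^16, C_1 ≅ Z^30, C_2 ≅ Z^12.

The boundary map ∂_1: C_1 → C_0 is given by ∂[p,q] = [q] − [p].
As a 16×30 matrix over Z this has rank 14, with invariant factors (1,1,1,1,1,1,1,1,1,1,1,1,1,1).

Boundary ∂_2: C_2 → C_1 acts by ∂[p,q,r] = [q,r] − [p,r] + [p,q]. For instance
  ∂BEF = EF − BF + BE,
  ∂BEM = EM − BM + BE.
The 30×12 boundary matrix has rank 12 and Smith normal form diag(1,1,1,1,1,1,1,1,1,1,1,2).

Now H_k = ker ∂_k / im ∂_{k+1}, so:

  H_0: rank C_0 − rank ∂_1 = 16 − 14 = 2, and the invariant factors of ∂_1 are all 1, so H_0 = Z^2.
  H_1: rank ker ∂_1 − rank ∂_2 = (30 − 14) − 12 = 4, and ∂_2 has invariant factor 2 > 1, so H_1 = Z^4 ⊕ Z/2.
  H_2: rank ker ∂_2 − rank ∂_3 = (12 − 12) − 0 = 0, and there is no ∂_3, so H_2 = 0.

As a check, the Euler characteristic is 16 − 30 + 12 = -2, which agrees with 2 − 4 + 0 = -2.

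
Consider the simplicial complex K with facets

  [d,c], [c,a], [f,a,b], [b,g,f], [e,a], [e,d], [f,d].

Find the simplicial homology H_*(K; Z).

H_0 = Z,  H_1 = Z^2,  H_2 = 0.

K has 7 vertices, 10 edges, 2 triangles.
rank ∂_0 = 0, rank ∂_1 = 6 ⇒ b_0 = 7 − 0 − 6 = 1; all invariant factors of ∂_1 are 1 so no torsion. So H_0 = Z.
rank ∂_1 = 6, rank ∂_2 = 2 ⇒ b_1 = 10 − 6 − 2 = 2; all invariant factors of ∂_2 are 1 so no torsion. So H_1 = Z^2.
rank ∂_2 = 2, rank ∂_3 = 0 ⇒ b_2 = 2 − 2 − 0 = 0. So H_2 = 0.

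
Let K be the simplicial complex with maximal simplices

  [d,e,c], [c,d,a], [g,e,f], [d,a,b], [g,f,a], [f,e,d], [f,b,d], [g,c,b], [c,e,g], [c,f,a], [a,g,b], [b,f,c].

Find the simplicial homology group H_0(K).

Take the total order a < b < c < d < e < f < g on the vertex set. Then K (dimension 2) consists of the simplices:

  0-simplices (7): a, b, c, d, e, f, g
  1-simplices (18): ab, ac, ad, af, ag, bc, bd, bf, bg, cd, ce, cf, cg, de, df, ef, eg, fg
  2-simplices (12): abd, abg, acd, acf, afg, bcf, bcg, bdf, cde, ceg, def, efg

Hence C_0 ≅ Z^7, C_1 ≅ Z^18, C_2 ≅ Z^12.

The boundary map ∂_1: C_1 → C_0 maps an edge to its endpoints' difference, ∂[p,q] = q − p.
The 7×18 boundary matrix has rank 6 and Smith normal form diag(1,1,1,1,1,1).

∂_2: C_2 → C_1 acts by ∂[p,q,r] = [q,r] − [p,r] + [p,q]. For instance
  ∂bcf = cf − bf + bc,
  ∂acf = cf − af + ac.
As a 18×12 matrix over Z this has rank 12, with invariant factors (1,1,1,1,1,1,1,1,1,1,1,2).

Computing H_k = (kernel of ∂_k) / (image of ∂_{k+1}):

  H_0: rank C_0 − rank ∂_1 = 7 − 6 = 1, and the invariant factors of ∂_1 are all 1, so H_0 = Z.

H_0 ≅ Z.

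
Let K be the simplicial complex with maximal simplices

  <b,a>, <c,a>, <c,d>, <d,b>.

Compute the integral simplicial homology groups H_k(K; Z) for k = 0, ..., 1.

Order the vertices as a < b < c < d. Listing each simplex with vertices in this order, K has dimension 1 with simplices:

  0-simplices (4): a, b, c, d
  1-simplices (4): ab, ac, bd, cd

so the chain groups are C_0 ≅ Z^4, C_1 ≅ Z^4.

Boundary ∂_1: C_1 → C_0 sends each edge [p,q] (with p < q) to q − p. For instance
  ∂bd = d − b.
As a 4×4 matrix over Z this has rank 3, with invariant factors (1,1,1).

Reading off H_k = ker ∂_k / im ∂_{k+1}:

  H_0: rank C_0 − rank ∂_1 = 4 − 3 = 1, and the invariant factors of ∂_1 are all 1, so H_0 = Z.
  H_1: rank ker ∂_1 − rank ∂_2 = (4 − 3) − 0 = 1, and there is no ∂_2, so H_1 = Z.

H_0 = Z,  H_1 = Z.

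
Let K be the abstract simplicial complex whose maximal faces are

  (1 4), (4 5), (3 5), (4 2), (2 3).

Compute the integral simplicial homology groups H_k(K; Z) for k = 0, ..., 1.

We work with the vertex ordering 1 < 2 < 3 < 4 < 5. The simplices of K, each written with vertices in increasing order, are:

  0-simplices (5): [1], [2], [3], [4], [5]
  1-simplices (5): [1,4], [2,3], [2,4], [3,5], [4,5]

so the chain groups are C_0 ≅ Z^5, C_1 ≅ Z^5.

∂_1: C_1 → C_0 sends each edge [p,q] (with p < q) to q − p.
This gives a 5×5 integer matrix of rank 4; reducing to Smith normal form yields diagonal entries (1,1,1,1).

Computing H_k = (kernel of ∂_k) / (image of ∂_{k+1}):

  H_0: rank C_0 − rank ∂_1 = 5 − 4 = 1, and the invariant factors of ∂_1 are all 1, so H_0 ≅ Z.
  H_1: rank ker ∂_1 − rank ∂_2 = (5 − 4) − 0 = 1, and there is no ∂_2, so H_1 ≅ Z.

As a check, the Euler characteristic is 5 − 5 = 0, which agrees with 1 − 1 = 0.

H_0 = Z,  H_1 = Z.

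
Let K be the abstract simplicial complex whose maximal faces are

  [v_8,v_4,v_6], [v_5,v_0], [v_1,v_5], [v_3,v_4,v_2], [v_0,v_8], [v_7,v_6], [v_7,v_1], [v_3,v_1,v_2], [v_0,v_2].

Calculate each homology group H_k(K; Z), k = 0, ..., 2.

K has 9 vertices, 14 edges, 3 triangles.
rank ∂_0 = 0, rank ∂_1 = 8 ⇒ b_0 = 9 − 0 − 8 = 1; all invariant factors of ∂_1 are 1 so no torsion. So H_0 = Z.
rank ∂_1 = 8, rank ∂_2 = 3 ⇒ b_1 = 14 − 8 − 3 = 3; all invariant factors of ∂_2 are 1 so no torsion. So H_1 = Z^3.
rank ∂_2 = 3, rank ∂_3 = 0 ⇒ b_2 = 3 − 3 − 0 = 0. So H_2 = 0.

H_0 = Z,  H_1 = Z^3,  H_2 = 0.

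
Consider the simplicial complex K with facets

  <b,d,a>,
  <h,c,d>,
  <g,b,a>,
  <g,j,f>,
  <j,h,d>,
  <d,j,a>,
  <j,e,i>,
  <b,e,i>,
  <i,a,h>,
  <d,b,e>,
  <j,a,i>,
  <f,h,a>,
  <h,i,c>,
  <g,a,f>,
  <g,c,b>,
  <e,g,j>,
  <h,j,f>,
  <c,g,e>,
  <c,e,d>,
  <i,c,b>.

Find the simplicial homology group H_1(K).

H_1 ≅ Z × Z/2.

Order the vertices as a < b < c < d < e < f < g < h < i < j. Listing each simplex with vertices in this order, K has dimension 2 with simplices:

  0-simplices (10): a, b, c, d, e, f, g, h, i, j
  1-simplices (30): ab, ad, af, ag, ah, ai, aj, bc, bd, be, bg, bi, cd, ce, cg, ch, ci, de, dh, dj, eg, ei, ej, fg, fh, fj, gj, hi, hj, ij
  2-simplices (20): abd, abg, adj, afg, afh, ahi, aij, bcg, bci, bde, bei, cde, cdh, ceg, chi, dhj, egj, eij, fgj, fhj

giving chain groups C_0 ≅ Z^10, C_1 ≅ Z^30, C_2 ≅ Z^20.

The boundary map ∂_1: C_1 → C_0 is given by ∂[p,q] = [q] − [p].
This gives a 10×30 integer matrix of rank 9; reducing to Smith normal form yields diagonal entries (1,1,1,1,1,1,1,1,1).

The boundary map ∂_2: C_2 → C_1 acts by ∂[p,q,r] = [q,r] − [p,r] + [p,q]. For instance
  ∂abg = bg − ag + ab,
  ∂bci = ci − bi + bc.
The resulting 30×20 matrix has rank 20, and its Smith normal form has invariant factors (1,1,1,1,1,1,1,1,1,1,1,1,1,1,1,1,1,1,1,2).

Reading off H_k = ker ∂_k / im ∂_{k+1}:

  H_1: rank ker ∂_1 − rank ∂_2 = (30 − 9) − 20 = 1, and ∂_2 has invariant factor 2 > 1, so H_1 = Z × Z/2.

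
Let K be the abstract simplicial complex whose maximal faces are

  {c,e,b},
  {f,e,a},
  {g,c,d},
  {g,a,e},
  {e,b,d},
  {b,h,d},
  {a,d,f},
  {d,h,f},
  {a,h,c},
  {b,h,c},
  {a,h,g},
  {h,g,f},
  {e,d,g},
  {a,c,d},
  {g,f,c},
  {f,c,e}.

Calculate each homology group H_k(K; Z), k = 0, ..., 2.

We work with the vertex ordering a < b < c < d < e < f < g < h. The simplices of K, each written with vertices in increasing order, are:

  0-simplices (8): a, b, c, d, e, f, g, h
  1-simplices (24): ac, ad, ae, af, ag, ah, bc, bd, be, bh, cd, ce, cf, cg, ch, de, df, dg, dh, ef, eg, fg, fh, gh
  2-simplices (16): acd, ach, adf, aef, aeg, agh, bce, bch, bde, bdh, cdg, cef, cfg, deg, dfh, fgh

giving chain groups C_0 ≅ Z^8, C_1 ≅ Z^24, C_2 ≅ Z^16.

Boundary ∂_1: C_1 → C_0 sends each edge [p,q] (with p < q) to q − p. For instance
  ∂dg = g − d.
This gives a 8×24 integer matrix of rank 7; reducing to Smith normal form yields diagonal entries (1,1,1,1,1,1,1).

The boundary map ∂_2: C_2 → C_1 acts by ∂[p,q,r] = [q,r] − [p,r] + [p,q]. For instance
  ∂cfg = fg − cg + cf,
  ∂cdg = dg − cg + cd.
The 24×16 boundary matrix has rank 15 and Smith normal form diag(1,1,1,1,1,1,1,1,1,1,1,1,1,1,1).

Now H_k = ker ∂_k / im ∂_{k+1}, so:

  H_0: rank C_0 − rank ∂_1 = 8 − 7 = 1, and the invariant factors of ∂_1 are all 1, so H_0 ≅ Z.
  H_1: rank ker ∂_1 − rank ∂_2 = (24 − 7) − 15 = 2, and the invariant factors of ∂_2 are all 1, so H_1 ≅ Z^2.
  H_2: rank ker ∂_2 − rank ∂_3 = (16 − 15) − 0 = 1, and there is no ∂_3, so H_2 ≅ Z.

As a check, the Euler characteristic is 8 − 24 + 16 = 0, which agrees with 1 − 2 + 1 = 0.
(K is a triangulation of the torus T^2.)

H_0 ≅ Z,  H_1 ≅ Z^2,  H_2 ≅ Z.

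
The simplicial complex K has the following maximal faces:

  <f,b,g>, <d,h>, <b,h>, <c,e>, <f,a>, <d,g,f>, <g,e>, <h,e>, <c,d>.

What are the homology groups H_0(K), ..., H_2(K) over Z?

H_0 = Z,  H_1 = Z^3,  H_2 = 0.

Order the vertices as a < b < c < d < e < f < g < h. Listing each simplex with vertices in this order, K has dimension 2 with simplices:

  0-simplices (8): a, b, c, d, e, f, g, h
  1-simplices (12): af, bf, bg, bh, cd, ce, df, dg, dh, eg, eh, fg
  2-simplices (2): bfg, dfg

so the chain groups are C_0 ≅ Z^8, C_1 ≅ Z^12, C_2 ≅ Z^2.

The boundary map ∂_1: C_1 → C_0 is given by ∂[p,q] = [q] − [p]. For instance
  ∂eh = h − e.
The 8×12 boundary matrix has rank 7 and Smith normal form diag(1,1,1,1,1,1,1).

The boundary map ∂_2: C_2 → C_1 sends each 2-simplex [p,q,r] to [q,r] − [p,r] + [p,q]. For instance
  ∂bfg = fg − bg + bf,
  ∂dfg = fg − dg + df.
The 12×2 boundary matrix has rank 2 and Smith normal form diag(1,1).

Now H_k = ker ∂_k / im ∂_{k+1}, so:

  H_0: rank C_0 − rank ∂_1 = 8 − 7 = 1, and the invariant factors of ∂_1 are all 1, so H_0 ≅ Z.
  H_1: rank ker ∂_1 − rank ∂_2 = (12 − 7) − 2 = 3, and the invariant factors of ∂_2 are all 1, so H_1 ≅ Z^3.
  H_2: rank ker ∂_2 − rank ∂_3 = (2 − 2) − 0 = 0, and there is no ∂_3, so H_2 ≅ 0.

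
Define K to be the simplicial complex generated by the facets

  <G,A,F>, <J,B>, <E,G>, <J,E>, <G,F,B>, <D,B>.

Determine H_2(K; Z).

Fix the vertex order A < B < D < E < F < G < J and write every simplex with vertices in increasing order. Then dim K = 2 and the simplices of K are:

  0-simplices (7): A, B, D, E, F, G, J
  1-simplices (9): AF, AG, BD, BF, BG, BJ, EG, EJ, FG
  2-simplices (2): AFG, BFG

Hence C_0 ≅ Z^7, C_1 ≅ Z^9, C_2 ≅ Z^2.

∂_1: C_1 → C_0 is given by ∂[p,q] = [q] − [p]. For instance
  ∂BD = D − B.
As a 7×9 matrix over Z this has rank 6, with invariant factors (1,1,1,1,1,1).

Boundary ∂_2: C_2 → C_1 sends each 2-simplex [p,q,r] to [q,r] − [p,r] + [p,q]. For instance
  ∂BFG = FG − BG + BF,
  ∂AFG = FG − AG + AF.
This gives a 9×2 integer matrix of rank 2; reducing to Smith normal form yields diagonal entries (1,1).

From H_k ≅ ker(∂_k) / im(∂_{k+1}) we obtain:

  H_2: rank ker ∂_2 − rank ∂_3 = (2 − 2) − 0 = 0, and there is no ∂_3, so H_2 = 0.

H_2 = 0.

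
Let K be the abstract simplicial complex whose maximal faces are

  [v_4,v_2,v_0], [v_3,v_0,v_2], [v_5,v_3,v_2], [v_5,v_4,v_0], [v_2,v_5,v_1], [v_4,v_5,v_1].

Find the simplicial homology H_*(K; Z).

K has 6 vertices, 12 edges, 6 triangles.
rank ∂_0 = 0, rank ∂_1 = 5 ⇒ b_0 = 6 − 0 − 5 = 1; all invariant factors of ∂_1 are 1 so no torsion. So H_0 ≅ Z.
rank ∂_1 = 5, rank ∂_2 = 6 ⇒ b_1 = 12 − 5 − 6 = 1; all invariant factors of ∂_2 are 1 so no torsion. So H_1 ≅ Z.
rank ∂_2 = 6, rank ∂_3 = 0 ⇒ b_2 = 6 − 6 − 0 = 0. So H_2 ≅ 0.

H_0 ≅ Z,  H_1 ≅ Z,  H_2 = 0.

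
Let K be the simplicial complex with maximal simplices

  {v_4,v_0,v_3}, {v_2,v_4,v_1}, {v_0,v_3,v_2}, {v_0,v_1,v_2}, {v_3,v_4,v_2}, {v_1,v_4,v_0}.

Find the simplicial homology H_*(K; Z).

H_0 = Z,  H_1 = 0,  H_2 = Z.

Fix the vertex order v_0 < v_1 < v_2 < v_3 < v_4 and write every simplex with vertices in increasing order. Then dim K = 2 and the simplices of K are:

  0-simplices (5): [v_0], [v_1], [v_2], [v_3], [v_4]
  1-simplices (9): [v_0,v_1], [v_0,v_2], [v_0,v_3], [v_0,v_4], [v_1,v_2], [v_1,v_4], [v_2,v_3], [v_2,v_4], [v_3,v_4]
  2-simplices (6): [v_0,v_1,v_2], [v_0,v_1,v_4], [v_0,v_2,v_3], [v_0,v_3,v_4], [v_1,v_2,v_4], [v_2,v_3,v_4]

Hence C_0 ≅ Z^5, C_1 ≅ Z^9, C_2 ≅ Z^6.

∂_1: C_1 → C_0 sends each edge [p,q] (with p < q) to q − p. For instance
  ∂[v_0,v_2] = [v_2] − [v_0].
The resulting 5×9 matrix has rank 4, and its Smith normal form has invariant factors (1,1,1,1).

Boundary ∂_2: C_2 → C_1 maps a triangle to the signed sum of its edges. For instance
  ∂[v_0,v_3,v_4] = [v_3,v_4] − [v_0,v_4] + [v_0,v_3],
  ∂[v_1,v_2,v_4] = [v_2,v_4] − [v_1,v_4] + [v_1,v_2].
The resulting 9×6 matrix has rank 5, and its Smith normal form has invariant factors (1,1,1,1,1).

Reading off H_k = ker ∂_k / im ∂_{k+1}:

  H_0: rank C_0 − rank ∂_1 = 5 − 4 = 1, and the invariant factors of ∂_1 are all 1, so H_0 ≅ Z.
  H_1: rank ker ∂_1 − rank ∂_2 = (9 − 4) − 5 = 0, and the invariant factors of ∂_2 are all 1, so H_1 ≅ 0.
  H_2: rank ker ∂_2 − rank ∂_3 = (6 − 5) − 0 = 1, and there is no ∂_3, so H_2 ≅ Z.

(K is a triangulation of the 2-sphere S^2.)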